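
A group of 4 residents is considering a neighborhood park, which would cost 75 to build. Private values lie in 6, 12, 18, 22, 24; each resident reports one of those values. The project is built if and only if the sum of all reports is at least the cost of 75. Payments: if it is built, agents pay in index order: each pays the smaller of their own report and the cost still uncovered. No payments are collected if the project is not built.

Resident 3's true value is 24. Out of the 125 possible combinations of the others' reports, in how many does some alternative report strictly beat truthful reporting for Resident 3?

Others report (6, 24, 24): truth gives 0; report 22 gives 2 > 0. Violating.
Others report (12, 18, 24): truth gives 0; report 22 gives 2 > 0. Violating.
Others report (12, 22, 22): truth gives 0; report 22 gives 2 > 0. Violating.
Others report (12, 22, 24): truth gives 0; report 18 gives 6 > 0. Violating.
Others report (6, 6, 6): truth gives 0; no alternative beats it.
Others report (6, 6, 12): truth gives 0; no alternative beats it.
(Checking all 125 profiles: 48 have a profitable deviation, 77 do not.)

48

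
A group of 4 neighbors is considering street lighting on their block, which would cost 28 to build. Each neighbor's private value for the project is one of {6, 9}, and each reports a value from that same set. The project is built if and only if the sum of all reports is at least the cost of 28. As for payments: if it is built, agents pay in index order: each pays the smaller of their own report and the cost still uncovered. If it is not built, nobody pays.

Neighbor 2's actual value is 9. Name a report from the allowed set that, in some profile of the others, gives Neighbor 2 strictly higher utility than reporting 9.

Suppose Neighbor 1 reports 6, Neighbor 3 reports 9 and Neighbor 4 reports 9.
Report 9: project built, pays 9, utility 9 - 9 = 0.
Report 6: project built, pays 6, utility 9 - 6 = 3.
So reporting 6 beats truth here (3 > 0).

6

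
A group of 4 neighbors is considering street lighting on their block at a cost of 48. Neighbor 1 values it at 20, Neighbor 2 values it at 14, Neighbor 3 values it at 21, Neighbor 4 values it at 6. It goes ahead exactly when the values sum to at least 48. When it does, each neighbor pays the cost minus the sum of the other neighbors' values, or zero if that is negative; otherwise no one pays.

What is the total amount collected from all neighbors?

Total value 61 ≥ cost 48, so it is built.
Neighbor 1: others sum to 41; max(0, 48 - 41) = 7.
Neighbor 2: others sum to 47; max(0, 48 - 47) = 1.
Neighbor 3: others sum to 40; max(0, 48 - 40) = 8.
Neighbor 4: others sum to 55; max(0, 48 - 55) = 0.
Total collected = 7 + 1 + 8 + 0 = 16.

16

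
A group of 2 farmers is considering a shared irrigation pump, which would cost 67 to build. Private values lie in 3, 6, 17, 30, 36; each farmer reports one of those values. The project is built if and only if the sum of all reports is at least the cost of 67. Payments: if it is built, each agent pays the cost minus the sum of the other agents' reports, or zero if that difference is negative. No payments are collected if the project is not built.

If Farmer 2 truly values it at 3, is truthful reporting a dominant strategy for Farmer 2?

Yes

Check each profile of the others' reports and compare truth against every alternative report.
Others report (3): truth gives 0, best alternative gives 0.
Others report (6): truth gives 0, best alternative gives 0.
Others report (17): truth gives 0, best alternative gives 0.
Others report (30): truth gives 0, best alternative gives 0.
Others report (36): truth gives 0, best alternative gives 0.
In every case the truthful report is at least as good as any alternative, so it is a dominant strategy.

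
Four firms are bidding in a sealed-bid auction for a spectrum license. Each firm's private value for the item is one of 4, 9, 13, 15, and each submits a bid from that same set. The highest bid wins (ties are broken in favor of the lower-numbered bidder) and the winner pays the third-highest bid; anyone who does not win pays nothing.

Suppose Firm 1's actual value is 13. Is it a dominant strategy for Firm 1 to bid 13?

Consider the case where Firm 2 bids 4, Firm 3 bids 4 and Firm 4 bids 15.
Truthful bid 13: loses, pays 0, utility 0.
Bid 15 instead: wins, pays 4, utility 13 - 4 = 9.
Since 9 > 0, bidding 15 is strictly better here, so truthful bidding is not dominant.

No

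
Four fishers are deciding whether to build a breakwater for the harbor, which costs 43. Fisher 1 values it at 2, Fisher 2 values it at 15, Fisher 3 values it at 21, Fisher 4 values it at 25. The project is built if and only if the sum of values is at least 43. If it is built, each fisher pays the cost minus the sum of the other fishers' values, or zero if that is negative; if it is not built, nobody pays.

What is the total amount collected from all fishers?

Total value 63 ≥ cost 43, so it is built.
Fisher 1: others sum to 61; max(0, 43 - 61) = 0.
Fisher 2: others sum to 48; max(0, 43 - 48) = 0.
Fisher 3: others sum to 42; max(0, 43 - 42) = 1.
Fisher 4: others sum to 38; max(0, 43 - 38) = 5.
Total collected = 0 + 0 + 1 + 5 = 6.

6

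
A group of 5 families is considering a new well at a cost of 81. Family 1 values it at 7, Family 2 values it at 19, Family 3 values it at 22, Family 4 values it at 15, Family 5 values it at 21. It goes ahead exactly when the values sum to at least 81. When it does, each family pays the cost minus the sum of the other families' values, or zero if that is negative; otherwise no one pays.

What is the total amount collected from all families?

Total value 84 ≥ cost 81, so it is built.
Family 1: others sum to 77; max(0, 81 - 77) = 4.
Family 2: others sum to 65; max(0, 81 - 65) = 16.
Family 3: others sum to 62; max(0, 81 - 62) = 19.
Family 4: others sum to 69; max(0, 81 - 69) = 12.
Family 5: others sum to 63; max(0, 81 - 63) = 18.
Total collected = 4 + 16 + 19 + 12 + 18 = 69.

69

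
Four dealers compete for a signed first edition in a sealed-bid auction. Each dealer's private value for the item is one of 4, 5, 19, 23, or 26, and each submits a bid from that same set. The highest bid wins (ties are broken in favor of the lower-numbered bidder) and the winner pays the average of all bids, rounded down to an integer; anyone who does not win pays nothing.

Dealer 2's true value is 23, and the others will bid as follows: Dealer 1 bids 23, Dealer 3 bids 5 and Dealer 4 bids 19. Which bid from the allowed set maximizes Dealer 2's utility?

Bid 4: loses, pays 0, utility 0.
Bid 5: loses, pays 0, utility 0.
Bid 19: loses, pays 0, utility 0.
Bid 23: loses, pays 0, utility 0.
Bid 26: wins, pays 18, utility 23 - 18 = 5.
The best choice is 26 with utility 5.

26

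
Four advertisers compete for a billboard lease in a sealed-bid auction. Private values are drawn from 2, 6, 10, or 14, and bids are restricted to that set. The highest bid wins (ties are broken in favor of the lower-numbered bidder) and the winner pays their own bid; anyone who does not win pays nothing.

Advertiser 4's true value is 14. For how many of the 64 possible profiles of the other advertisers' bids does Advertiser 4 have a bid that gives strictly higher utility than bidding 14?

Others bid (2, 2, 2): truth gives 0; bid 6 gives 8 > 0. Violating.
Others bid (2, 2, 6): truth gives 0; bid 10 gives 4 > 0. Violating.
Others bid (2, 6, 2): truth gives 0; bid 10 gives 4 > 0. Violating.
Others bid (2, 6, 6): truth gives 0; bid 10 gives 4 > 0. Violating.
Others bid (2, 2, 10): truth gives 0; no alternative beats it.
Others bid (2, 2, 14): truth gives 0; no alternative beats it.
(Checking all 64 profiles: 8 have a profitable deviation, 56 do not.)

8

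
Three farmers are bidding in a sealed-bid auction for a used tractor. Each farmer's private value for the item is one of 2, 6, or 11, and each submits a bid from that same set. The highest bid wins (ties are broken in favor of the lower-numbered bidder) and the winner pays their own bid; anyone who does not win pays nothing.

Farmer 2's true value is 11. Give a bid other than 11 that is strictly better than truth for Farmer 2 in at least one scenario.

6

Suppose Farmer 1 bids 2 and Farmer 3 bids 2.
Bid 11: wins, pays 11, utility 11 - 11 = 0.
Bid 6: wins, pays 6, utility 11 - 6 = 5.
So bidding 6 beats truth here (5 > 0).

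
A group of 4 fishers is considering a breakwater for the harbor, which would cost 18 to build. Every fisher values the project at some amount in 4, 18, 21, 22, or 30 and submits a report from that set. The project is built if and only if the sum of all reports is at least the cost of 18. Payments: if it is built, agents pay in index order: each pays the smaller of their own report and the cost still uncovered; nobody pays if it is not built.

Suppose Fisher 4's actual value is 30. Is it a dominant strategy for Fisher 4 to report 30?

Check each profile of the others' reports and compare truth against every alternative report.
Others report (4, 4, 18): truth gives 30, best alternative gives 30.
Others report (4, 4, 21): truth gives 30, best alternative gives 30.
Others report (4, 4, 22): truth gives 30, best alternative gives 30.
Others report (4, 4, 30): truth gives 30, best alternative gives 30.
Others report (4, 18, 4): truth gives 30, best alternative gives 30.
Others report (4, 18, 18): truth gives 30, best alternative gives 30.
(Remaining 119 profiles checked similarly; truth is weakly best in each.)
In every case the truthful report is at least as good as any alternative, so it is a dominant strategy.

Yes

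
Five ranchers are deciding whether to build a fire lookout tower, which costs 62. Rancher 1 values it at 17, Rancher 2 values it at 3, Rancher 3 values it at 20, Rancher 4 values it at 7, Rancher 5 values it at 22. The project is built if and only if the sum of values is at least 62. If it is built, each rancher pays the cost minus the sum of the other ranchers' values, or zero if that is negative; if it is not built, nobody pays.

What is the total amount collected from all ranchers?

38

Total value 69 ≥ cost 62, so it is built.
Rancher 1: others sum to 52; max(0, 62 - 52) = 10.
Rancher 2: others sum to 66; max(0, 62 - 66) = 0.
Rancher 3: others sum to 49; max(0, 62 - 49) = 13.
Rancher 4: others sum to 62; max(0, 62 - 62) = 0.
Rancher 5: others sum to 47; max(0, 62 - 47) = 15.
Total collected = 10 + 0 + 13 + 0 + 15 = 38.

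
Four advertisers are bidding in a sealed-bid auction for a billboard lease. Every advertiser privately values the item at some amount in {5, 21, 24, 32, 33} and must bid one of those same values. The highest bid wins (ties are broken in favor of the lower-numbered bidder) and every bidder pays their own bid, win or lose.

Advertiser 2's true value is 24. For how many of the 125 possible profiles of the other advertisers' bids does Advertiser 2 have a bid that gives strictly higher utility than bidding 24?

111

Others bid (5, 5, 5): truth gives 0; bid 21 gives 3 > 0. Violating.
Others bid (5, 5, 21): truth gives 0; bid 21 gives 3 > 0. Violating.
Others bid (5, 5, 32): truth gives -24; bid 5 gives -5 > -24. Violating.
Others bid (5, 5, 33): truth gives -24; bid 5 gives -5 > -24. Violating.
Others bid (5, 5, 24): truth gives 0; no alternative beats it.
Others bid (5, 21, 24): truth gives 0; no alternative beats it.
(Checking all 125 profiles: 111 have a profitable deviation, 14 do not.)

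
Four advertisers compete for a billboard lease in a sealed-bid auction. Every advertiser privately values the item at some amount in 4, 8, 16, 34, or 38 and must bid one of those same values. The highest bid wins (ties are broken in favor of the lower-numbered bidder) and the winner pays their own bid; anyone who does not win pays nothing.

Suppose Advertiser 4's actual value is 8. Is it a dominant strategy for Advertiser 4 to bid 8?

Check each profile of the others' bids and compare truth against every alternative bid.
Others bid (4, 4, 4): truth gives 0, best alternative gives 0.
Others bid (4, 4, 8): truth gives 0, best alternative gives 0.
Others bid (4, 4, 16): truth gives 0, best alternative gives 0.
Others bid (4, 4, 34): truth gives 0, best alternative gives 0.
Others bid (4, 4, 38): truth gives 0, best alternative gives 0.
Others bid (4, 8, 4): truth gives 0, best alternative gives 0.
(Remaining 119 profiles checked similarly; truth is weakly best in each.)
In every case the truthful bid is at least as good as any alternative, so it is a dominant strategy.

Yes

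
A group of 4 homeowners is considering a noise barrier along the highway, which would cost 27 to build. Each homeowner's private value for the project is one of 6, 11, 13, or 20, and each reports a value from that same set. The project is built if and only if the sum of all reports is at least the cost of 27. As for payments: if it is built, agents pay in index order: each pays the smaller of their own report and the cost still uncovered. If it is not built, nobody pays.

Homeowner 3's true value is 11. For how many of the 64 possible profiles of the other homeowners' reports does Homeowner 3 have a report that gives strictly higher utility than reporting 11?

Others report (6, 6, 11): truth gives 0; report 6 gives 5 > 0. Violating.
Others report (6, 6, 13): truth gives 0; report 6 gives 5 > 0. Violating.
Others report (6, 6, 20): truth gives 0; report 6 gives 5 > 0. Violating.
Others report (6, 11, 6): truth gives 1; report 6 gives 5 > 1. Violating.
Others report (6, 6, 6): truth gives 0; no alternative beats it.
Others report (6, 20, 6): truth gives 10; no alternative beats it.
(Checking all 64 profiles: 19 have a profitable deviation, 45 do not.)

19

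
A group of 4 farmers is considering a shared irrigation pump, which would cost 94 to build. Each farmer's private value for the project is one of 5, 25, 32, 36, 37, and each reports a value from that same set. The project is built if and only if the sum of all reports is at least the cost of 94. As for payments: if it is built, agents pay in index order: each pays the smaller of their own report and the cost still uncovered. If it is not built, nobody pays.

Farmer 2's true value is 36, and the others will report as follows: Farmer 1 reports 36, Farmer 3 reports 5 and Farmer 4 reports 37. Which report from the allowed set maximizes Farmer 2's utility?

25

Report 5: project not built, utility 0.
Report 25: project built, pays 25, utility 36 - 25 = 11.
Report 32: project built, pays 32, utility 36 - 32 = 4.
Report 36: project built, pays 36, utility 36 - 36 = 0.
Report 37: project built, pays 37, utility 36 - 37 = -1.
The best choice is 25 with utility 11.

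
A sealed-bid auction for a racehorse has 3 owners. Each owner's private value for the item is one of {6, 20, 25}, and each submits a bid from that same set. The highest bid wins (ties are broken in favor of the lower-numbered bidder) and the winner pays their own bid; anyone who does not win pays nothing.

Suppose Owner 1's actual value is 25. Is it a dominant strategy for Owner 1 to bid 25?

No

Consider the case where Owner 2 bids 6 and Owner 3 bids 6.
Truthful bid 25: wins, pays 25, utility 25 - 25 = 0.
Bid 6 instead: wins, pays 6, utility 25 - 6 = 19.
Since 19 > 0, bidding 6 is strictly better here, so truthful bidding is not dominant.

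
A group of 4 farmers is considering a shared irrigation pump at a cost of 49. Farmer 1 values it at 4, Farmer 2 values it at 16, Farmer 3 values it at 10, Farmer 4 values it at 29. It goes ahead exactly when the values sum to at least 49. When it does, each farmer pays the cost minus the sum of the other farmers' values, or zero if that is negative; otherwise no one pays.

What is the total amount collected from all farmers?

Total value 59 ≥ cost 49, so it is built.
Farmer 1: others sum to 55; max(0, 49 - 55) = 0.
Farmer 2: others sum to 43; max(0, 49 - 43) = 6.
Farmer 3: others sum to 49; max(0, 49 - 49) = 0.
Farmer 4: others sum to 30; max(0, 49 - 30) = 19.
Total collected = 0 + 6 + 0 + 19 = 25.

25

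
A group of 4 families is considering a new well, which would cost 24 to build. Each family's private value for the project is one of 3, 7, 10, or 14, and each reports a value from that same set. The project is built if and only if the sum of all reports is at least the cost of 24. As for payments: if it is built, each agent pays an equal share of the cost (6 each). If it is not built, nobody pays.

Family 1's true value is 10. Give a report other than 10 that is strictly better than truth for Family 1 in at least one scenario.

Suppose Family 2 reports 3, Family 3 reports 3 and Family 4 reports 7.
Report 10: project not built, utility 0.
Report 14: project built, pays 6, utility 10 - 6 = 4.
So reporting 14 beats truth here (4 > 0).

14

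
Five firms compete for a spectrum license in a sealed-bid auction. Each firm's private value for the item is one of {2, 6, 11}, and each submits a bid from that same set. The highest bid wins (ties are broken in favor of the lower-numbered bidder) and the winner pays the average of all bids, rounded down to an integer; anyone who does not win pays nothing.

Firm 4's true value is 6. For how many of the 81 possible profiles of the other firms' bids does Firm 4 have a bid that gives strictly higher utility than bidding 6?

Others bid (2, 2, 2, 11): truth gives 0; bid 11 gives 1 > 0. Violating.
Others bid (2, 2, 6, 2): truth gives 0; bid 11 gives 2 > 0. Violating.
Others bid (2, 2, 6, 6): truth gives 0; bid 11 gives 1 > 0. Violating.
Others bid (2, 6, 2, 2): truth gives 0; bid 11 gives 2 > 0. Violating.
Others bid (2, 2, 2, 2): truth gives 4; no alternative beats it.
Others bid (2, 2, 2, 6): truth gives 3; no alternative beats it.
(Checking all 81 profiles: 10 have a profitable deviation, 71 do not.)

10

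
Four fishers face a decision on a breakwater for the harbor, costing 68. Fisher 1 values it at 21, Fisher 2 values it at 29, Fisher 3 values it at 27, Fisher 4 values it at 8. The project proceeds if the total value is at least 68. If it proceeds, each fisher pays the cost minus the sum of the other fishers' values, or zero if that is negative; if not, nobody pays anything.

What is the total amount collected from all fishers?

Total value 85 ≥ cost 68, so it is built.
Fisher 1: others sum to 64; max(0, 68 - 64) = 4.
Fisher 2: others sum to 56; max(0, 68 - 56) = 12.
Fisher 3: others sum to 58; max(0, 68 - 58) = 10.
Fisher 4: others sum to 77; max(0, 68 - 77) = 0.
Total collected = 4 + 12 + 10 + 0 = 26.

26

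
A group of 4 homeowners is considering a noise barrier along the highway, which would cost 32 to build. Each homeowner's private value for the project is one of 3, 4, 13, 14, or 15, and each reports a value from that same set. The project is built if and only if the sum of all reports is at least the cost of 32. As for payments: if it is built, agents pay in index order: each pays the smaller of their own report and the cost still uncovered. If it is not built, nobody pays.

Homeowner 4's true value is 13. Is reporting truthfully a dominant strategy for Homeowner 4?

Yes

Check each profile of the others' reports and compare truth against every alternative report.
Others report (3, 14, 15): truth gives 13, best alternative gives 13.
Others report (3, 15, 14): truth gives 13, best alternative gives 13.
Others report (3, 15, 15): truth gives 13, best alternative gives 13.
Others report (4, 13, 15): truth gives 13, best alternative gives 13.
Others report (4, 14, 14): truth gives 13, best alternative gives 13.
Others report (4, 14, 15): truth gives 13, best alternative gives 13.
(Remaining 119 profiles checked similarly; truth is weakly best in each.)
In every case the truthful report is at least as good as any alternative, so it is a dominant strategy.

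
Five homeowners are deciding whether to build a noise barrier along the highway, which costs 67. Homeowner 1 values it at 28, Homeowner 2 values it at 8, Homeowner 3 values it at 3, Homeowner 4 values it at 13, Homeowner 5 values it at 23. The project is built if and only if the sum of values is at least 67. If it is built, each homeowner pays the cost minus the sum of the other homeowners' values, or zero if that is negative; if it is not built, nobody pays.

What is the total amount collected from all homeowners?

Total value 75 ≥ cost 67, so it is built.
Homeowner 1: others sum to 47; max(0, 67 - 47) = 20.
Homeowner 2: others sum to 67; max(0, 67 - 67) = 0.
Homeowner 3: others sum to 72; max(0, 67 - 72) = 0.
Homeowner 4: others sum to 62; max(0, 67 - 62) = 5.
Homeowner 5: others sum to 52; max(0, 67 - 52) = 15.
Total collected = 20 + 0 + 0 + 5 + 15 = 40.

40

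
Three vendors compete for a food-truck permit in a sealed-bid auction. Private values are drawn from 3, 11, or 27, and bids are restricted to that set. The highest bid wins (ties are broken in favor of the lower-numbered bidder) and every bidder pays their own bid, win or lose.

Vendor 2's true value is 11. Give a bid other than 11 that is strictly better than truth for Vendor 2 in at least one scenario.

Suppose Vendor 1 bids 3 and Vendor 3 bids 27.
Bid 11: loses but pays 11, utility -11.
Bid 3: loses but pays 3, utility -3.
So bidding 3 beats truth here (-3 > -11).

3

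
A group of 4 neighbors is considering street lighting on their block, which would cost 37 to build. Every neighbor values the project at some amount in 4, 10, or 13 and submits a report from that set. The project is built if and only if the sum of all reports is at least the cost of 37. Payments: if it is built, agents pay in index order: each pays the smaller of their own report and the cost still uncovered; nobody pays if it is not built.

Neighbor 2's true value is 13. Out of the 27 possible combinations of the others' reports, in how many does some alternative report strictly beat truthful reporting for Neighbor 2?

Others report (4, 10, 13): truth gives 0; report 10 gives 3 > 0. Violating.
Others report (4, 13, 10): truth gives 0; report 10 gives 3 > 0. Violating.
Others report (4, 13, 13): truth gives 0; report 10 gives 3 > 0. Violating.
Others report (10, 4, 13): truth gives 0; report 10 gives 3 > 0. Violating.
Others report (4, 4, 4): truth gives 0; no alternative beats it.
Others report (4, 4, 10): truth gives 0; no alternative beats it.
(Checking all 27 profiles: 17 have a profitable deviation, 10 do not.)

17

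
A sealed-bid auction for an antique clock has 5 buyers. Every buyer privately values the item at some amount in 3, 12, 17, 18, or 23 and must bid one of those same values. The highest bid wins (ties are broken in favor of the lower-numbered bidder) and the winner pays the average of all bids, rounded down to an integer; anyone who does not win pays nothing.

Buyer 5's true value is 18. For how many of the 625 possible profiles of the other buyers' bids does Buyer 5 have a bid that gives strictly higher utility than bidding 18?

161

Others bid (3, 3, 3, 3): truth gives 12; bid 12 gives 14 > 12. Violating.
Others bid (3, 3, 3, 18): truth gives 0; bid 23 gives 8 > 0. Violating.
Others bid (3, 3, 12, 18): truth gives 0; bid 23 gives 7 > 0. Violating.
Others bid (3, 3, 17, 18): truth gives 0; bid 23 gives 6 > 0. Violating.
Others bid (3, 3, 3, 12): truth gives 11; no alternative beats it.
Others bid (3, 3, 3, 17): truth gives 10; no alternative beats it.
(Checking all 625 profiles: 161 have a profitable deviation, 464 do not.)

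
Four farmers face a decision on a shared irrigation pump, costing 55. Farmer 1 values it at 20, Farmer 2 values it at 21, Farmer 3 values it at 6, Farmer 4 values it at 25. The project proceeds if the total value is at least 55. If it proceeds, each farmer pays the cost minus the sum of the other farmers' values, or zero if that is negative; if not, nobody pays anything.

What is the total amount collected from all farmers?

15

Total value 72 ≥ cost 55, so it is built.
Farmer 1: others sum to 52; max(0, 55 - 52) = 3.
Farmer 2: others sum to 51; max(0, 55 - 51) = 4.
Farmer 3: others sum to 66; max(0, 55 - 66) = 0.
Farmer 4: others sum to 47; max(0, 55 - 47) = 8.
Total collected = 3 + 4 + 0 + 8 = 15.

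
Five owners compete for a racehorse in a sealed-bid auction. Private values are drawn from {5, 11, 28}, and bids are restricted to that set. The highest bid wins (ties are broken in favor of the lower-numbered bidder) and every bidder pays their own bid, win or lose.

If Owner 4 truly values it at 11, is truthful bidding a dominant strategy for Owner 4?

No

Consider the case where Owner 1 bids 5, Owner 2 bids 5, Owner 3 bids 5 and Owner 5 bids 28.
Truthful bid 11: loses but pays 11, utility -11.
Bid 5 instead: loses but pays 5, utility -5.
Since -5 > -11, bidding 5 is strictly better here, so truthful bidding is not dominant.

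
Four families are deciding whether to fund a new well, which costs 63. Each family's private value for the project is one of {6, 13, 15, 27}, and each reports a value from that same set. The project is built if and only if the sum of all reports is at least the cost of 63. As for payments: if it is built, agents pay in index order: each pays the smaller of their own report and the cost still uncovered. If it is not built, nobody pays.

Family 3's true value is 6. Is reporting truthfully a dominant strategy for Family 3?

Yes

Check each profile of the others' reports and compare truth against every alternative report.
Others report (6, 27, 27): truth gives 0, best alternative gives -7.
Others report (13, 13, 27): truth gives 0, best alternative gives -7.
Others report (13, 15, 27): truth gives 0, best alternative gives -7.
Others report (13, 27, 13): truth gives 0, best alternative gives -7.
Others report (13, 27, 15): truth gives 0, best alternative gives -7.
Others report (13, 27, 27): truth gives 0, best alternative gives -7.
(Remaining 58 profiles checked similarly; truth is weakly best in each.)
In every case the truthful report is at least as good as any alternative, so it is a dominant strategy.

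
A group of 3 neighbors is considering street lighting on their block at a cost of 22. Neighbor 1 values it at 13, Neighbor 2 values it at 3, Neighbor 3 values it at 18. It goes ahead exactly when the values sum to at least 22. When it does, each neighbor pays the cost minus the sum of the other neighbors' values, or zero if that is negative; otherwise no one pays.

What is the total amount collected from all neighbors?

7

Total value 34 ≥ cost 22, so it is built.
Neighbor 1: others sum to 21; max(0, 22 - 21) = 1.
Neighbor 2: others sum to 31; max(0, 22 - 31) = 0.
Neighbor 3: others sum to 16; max(0, 22 - 16) = 6.
Total collected = 1 + 0 + 6 = 7.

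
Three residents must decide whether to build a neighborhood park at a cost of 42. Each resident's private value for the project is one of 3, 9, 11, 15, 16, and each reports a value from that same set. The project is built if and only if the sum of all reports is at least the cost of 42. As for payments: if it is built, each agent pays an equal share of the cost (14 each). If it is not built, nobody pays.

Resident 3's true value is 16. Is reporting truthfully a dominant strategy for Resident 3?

Yes

Check each profile of the others' reports and compare truth against every alternative report.
Others report (11, 15): truth gives 2, best alternative gives 0.
Others report (15, 11): truth gives 2, best alternative gives 0.
Others report (11, 16): truth gives 2, best alternative gives 2.
Others report (15, 15): truth gives 2, best alternative gives 2.
Others report (15, 16): truth gives 2, best alternative gives 2.
Others report (16, 11): truth gives 2, best alternative gives 2.
(Remaining 19 profiles checked similarly; truth is weakly best in each.)
In every case the truthful report is at least as good as any alternative, so it is a dominant strategy.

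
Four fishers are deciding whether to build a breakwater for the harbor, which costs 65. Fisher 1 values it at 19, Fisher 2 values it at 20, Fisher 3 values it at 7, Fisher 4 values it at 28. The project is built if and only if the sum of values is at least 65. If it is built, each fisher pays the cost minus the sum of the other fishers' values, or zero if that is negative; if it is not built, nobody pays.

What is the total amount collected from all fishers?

Total value 74 ≥ cost 65, so it is built.
Fisher 1: others sum to 55; max(0, 65 - 55) = 10.
Fisher 2: others sum to 54; max(0, 65 - 54) = 11.
Fisher 3: others sum to 67; max(0, 65 - 67) = 0.
Fisher 4: others sum to 46; max(0, 65 - 46) = 19.
Total collected = 10 + 11 + 0 + 19 = 40.

40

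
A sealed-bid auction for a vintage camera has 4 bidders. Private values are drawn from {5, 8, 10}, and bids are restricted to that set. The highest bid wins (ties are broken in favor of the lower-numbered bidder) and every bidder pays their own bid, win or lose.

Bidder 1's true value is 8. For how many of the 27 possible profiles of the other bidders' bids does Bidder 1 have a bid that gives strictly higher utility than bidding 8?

20

Others bid (5, 5, 5): truth gives 0; bid 5 gives 3 > 0. Violating.
Others bid (5, 5, 10): truth gives -8; bid 10 gives -2 > -8. Violating.
Others bid (5, 8, 10): truth gives -8; bid 10 gives -2 > -8. Violating.
Others bid (5, 10, 5): truth gives -8; bid 10 gives -2 > -8. Violating.
Others bid (5, 5, 8): truth gives 0; no alternative beats it.
Others bid (5, 8, 5): truth gives 0; no alternative beats it.
(Checking all 27 profiles: 20 have a profitable deviation, 7 do not.)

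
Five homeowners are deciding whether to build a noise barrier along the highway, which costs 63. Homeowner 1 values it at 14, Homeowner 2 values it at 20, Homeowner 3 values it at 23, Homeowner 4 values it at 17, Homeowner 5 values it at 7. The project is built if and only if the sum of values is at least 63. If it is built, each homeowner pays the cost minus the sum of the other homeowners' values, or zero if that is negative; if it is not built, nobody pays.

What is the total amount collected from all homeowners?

Total value 81 ≥ cost 63, so it is built.
Homeowner 1: others sum to 67; max(0, 63 - 67) = 0.
Homeowner 2: others sum to 61; max(0, 63 - 61) = 2.
Homeowner 3: others sum to 58; max(0, 63 - 58) = 5.
Homeowner 4: others sum to 64; max(0, 63 - 64) = 0.
Homeowner 5: others sum to 74; max(0, 63 - 74) = 0.
Total collected = 0 + 2 + 5 + 0 + 0 = 7.

7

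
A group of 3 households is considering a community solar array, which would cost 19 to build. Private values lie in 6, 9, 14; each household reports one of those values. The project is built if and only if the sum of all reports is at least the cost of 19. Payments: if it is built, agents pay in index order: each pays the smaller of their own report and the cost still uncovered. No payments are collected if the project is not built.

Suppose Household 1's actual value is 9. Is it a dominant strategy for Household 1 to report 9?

Consider the case where Household 2 reports 6 and Household 3 reports 9.
Truthful report 9: project built, pays 9, utility 9 - 9 = 0.
Report 6 instead: project built, pays 6, utility 9 - 6 = 3.
Since 3 > 0, reporting 6 is strictly better here, so truthful reporting is not dominant.

No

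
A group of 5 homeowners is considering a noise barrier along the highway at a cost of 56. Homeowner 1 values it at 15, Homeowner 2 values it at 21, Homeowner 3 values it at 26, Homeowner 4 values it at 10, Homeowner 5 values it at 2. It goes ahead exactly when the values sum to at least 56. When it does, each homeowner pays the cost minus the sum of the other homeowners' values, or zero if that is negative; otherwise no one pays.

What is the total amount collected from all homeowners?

11

Total value 74 ≥ cost 56, so it is built.
Homeowner 1: others sum to 59; max(0, 56 - 59) = 0.
Homeowner 2: others sum to 53; max(0, 56 - 53) = 3.
Homeowner 3: others sum to 48; max(0, 56 - 48) = 8.
Homeowner 4: others sum to 64; max(0, 56 - 64) = 0.
Homeowner 5: others sum to 72; max(0, 56 - 72) = 0.
Total collected = 0 + 3 + 8 + 0 + 0 = 11.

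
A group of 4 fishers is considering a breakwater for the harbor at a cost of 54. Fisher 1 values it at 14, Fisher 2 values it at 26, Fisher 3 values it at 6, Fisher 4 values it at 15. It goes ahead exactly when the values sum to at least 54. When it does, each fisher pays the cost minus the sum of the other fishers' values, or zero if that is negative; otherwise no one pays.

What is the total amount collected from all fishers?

34

Total value 61 ≥ cost 54, so it is built.
Fisher 1: others sum to 47; max(0, 54 - 47) = 7.
Fisher 2: others sum to 35; max(0, 54 - 35) = 19.
Fisher 3: others sum to 55; max(0, 54 - 55) = 0.
Fisher 4: others sum to 46; max(0, 54 - 46) = 8.
Total collected = 7 + 19 + 0 + 8 = 34.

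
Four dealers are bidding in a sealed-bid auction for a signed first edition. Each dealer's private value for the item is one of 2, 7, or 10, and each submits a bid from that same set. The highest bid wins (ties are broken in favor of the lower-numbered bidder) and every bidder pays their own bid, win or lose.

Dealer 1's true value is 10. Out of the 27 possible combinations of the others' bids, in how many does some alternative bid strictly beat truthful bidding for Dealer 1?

8

Others bid (2, 2, 2): truth gives 0; bid 2 gives 8 > 0. Violating.
Others bid (2, 2, 7): truth gives 0; bid 7 gives 3 > 0. Violating.
Others bid (2, 7, 2): truth gives 0; bid 7 gives 3 > 0. Violating.
Others bid (2, 7, 7): truth gives 0; bid 7 gives 3 > 0. Violating.
Others bid (2, 2, 10): truth gives 0; no alternative beats it.
Others bid (2, 7, 10): truth gives 0; no alternative beats it.
(Checking all 27 profiles: 8 have a profitable deviation, 19 do not.)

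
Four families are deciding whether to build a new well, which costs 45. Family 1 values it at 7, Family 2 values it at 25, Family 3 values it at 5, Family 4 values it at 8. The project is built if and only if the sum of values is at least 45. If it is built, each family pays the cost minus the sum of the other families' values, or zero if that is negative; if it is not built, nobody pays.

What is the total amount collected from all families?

Total value 45 ≥ cost 45, so it is built.
Family 1: others sum to 38; max(0, 45 - 38) = 7.
Family 2: others sum to 20; max(0, 45 - 20) = 25.
Family 3: others sum to 40; max(0, 45 - 40) = 5.
Family 4: others sum to 37; max(0, 45 - 37) = 8.
Total collected = 7 + 25 + 5 + 8 = 45.

45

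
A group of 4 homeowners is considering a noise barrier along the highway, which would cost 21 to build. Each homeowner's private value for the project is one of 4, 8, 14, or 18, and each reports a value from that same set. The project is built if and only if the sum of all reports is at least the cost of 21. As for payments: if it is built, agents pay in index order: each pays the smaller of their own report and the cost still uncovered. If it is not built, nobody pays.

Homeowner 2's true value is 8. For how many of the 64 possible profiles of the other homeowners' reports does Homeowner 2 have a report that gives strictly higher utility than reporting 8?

Others report (4, 4, 14): truth gives 0; report 4 gives 4 > 0. Violating.
Others report (4, 4, 18): truth gives 0; report 4 gives 4 > 0. Violating.
Others report (4, 8, 8): truth gives 0; report 4 gives 4 > 0. Violating.
Others report (4, 8, 14): truth gives 0; report 4 gives 4 > 0. Violating.
Others report (4, 4, 4): truth gives 0; no alternative beats it.
Others report (4, 4, 8): truth gives 0; no alternative beats it.
(Checking all 64 profiles: 44 have a profitable deviation, 20 do not.)

44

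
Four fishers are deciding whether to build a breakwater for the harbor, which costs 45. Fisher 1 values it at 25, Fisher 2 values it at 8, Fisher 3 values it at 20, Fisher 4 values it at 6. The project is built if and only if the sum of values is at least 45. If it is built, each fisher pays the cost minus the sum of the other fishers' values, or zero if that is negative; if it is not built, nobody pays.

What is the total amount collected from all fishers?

Total value 59 ≥ cost 45, so it is built.
Fisher 1: others sum to 34; max(0, 45 - 34) = 11.
Fisher 2: others sum to 51; max(0, 45 - 51) = 0.
Fisher 3: others sum to 39; max(0, 45 - 39) = 6.
Fisher 4: others sum to 53; max(0, 45 - 53) = 0.
Total collected = 11 + 0 + 6 + 0 = 17.

17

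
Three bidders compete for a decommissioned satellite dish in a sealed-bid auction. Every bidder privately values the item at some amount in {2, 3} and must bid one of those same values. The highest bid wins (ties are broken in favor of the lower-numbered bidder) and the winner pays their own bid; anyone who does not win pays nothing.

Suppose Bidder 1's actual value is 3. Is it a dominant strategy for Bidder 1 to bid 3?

No

Consider the case where Bidder 2 bids 2 and Bidder 3 bids 2.
Truthful bid 3: wins, pays 3, utility 3 - 3 = 0.
Bid 2 instead: wins, pays 2, utility 3 - 2 = 1.
Since 1 > 0, bidding 2 is strictly better here, so truthful bidding is not dominant.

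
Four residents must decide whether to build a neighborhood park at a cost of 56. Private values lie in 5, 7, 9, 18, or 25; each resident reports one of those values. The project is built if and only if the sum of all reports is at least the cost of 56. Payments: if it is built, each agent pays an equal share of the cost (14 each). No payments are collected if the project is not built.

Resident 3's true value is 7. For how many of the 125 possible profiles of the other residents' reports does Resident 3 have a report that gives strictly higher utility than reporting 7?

Others report (7, 18, 25): truth gives -7; report 5 gives 0 > -7. Violating.
Others report (7, 25, 18): truth gives -7; report 5 gives 0 > -7. Violating.
Others report (18, 7, 25): truth gives -7; report 5 gives 0 > -7. Violating.
Others report (18, 25, 7): truth gives -7; report 5 gives 0 > -7. Violating.
Others report (5, 5, 5): truth gives 0; no alternative beats it.
Others report (5, 5, 7): truth gives 0; no alternative beats it.
(Checking all 125 profiles: 6 have a profitable deviation, 119 do not.)

6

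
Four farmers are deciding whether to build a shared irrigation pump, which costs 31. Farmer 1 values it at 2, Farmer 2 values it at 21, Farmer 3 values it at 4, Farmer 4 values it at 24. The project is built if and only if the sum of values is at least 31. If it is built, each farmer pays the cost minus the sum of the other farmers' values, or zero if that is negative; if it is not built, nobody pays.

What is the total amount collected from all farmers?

Total value 51 ≥ cost 31, so it is built.
Farmer 1: others sum to 49; max(0, 31 - 49) = 0.
Farmer 2: others sum to 30; max(0, 31 - 30) = 1.
Farmer 3: others sum to 47; max(0, 31 - 47) = 0.
Farmer 4: others sum to 27; max(0, 31 - 27) = 4.
Total collected = 0 + 1 + 0 + 4 = 5.

5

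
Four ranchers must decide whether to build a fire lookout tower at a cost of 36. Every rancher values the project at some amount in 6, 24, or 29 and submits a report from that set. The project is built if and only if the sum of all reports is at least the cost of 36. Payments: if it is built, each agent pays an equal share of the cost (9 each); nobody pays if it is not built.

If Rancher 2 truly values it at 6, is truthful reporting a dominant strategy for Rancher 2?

Check each profile of the others' reports and compare truth against every alternative report.
Others report (6, 6, 6): truth gives 0, best alternative gives -3.
Others report (6, 6, 24): truth gives -3, best alternative gives -3.
Others report (6, 6, 29): truth gives -3, best alternative gives -3.
Others report (6, 24, 6): truth gives -3, best alternative gives -3.
Others report (6, 24, 24): truth gives -3, best alternative gives -3.
Others report (6, 24, 29): truth gives -3, best alternative gives -3.
(Remaining 21 profiles checked similarly; truth is weakly best in each.)
In every case the truthful report is at least as good as any alternative, so it is a dominant strategy.

Yes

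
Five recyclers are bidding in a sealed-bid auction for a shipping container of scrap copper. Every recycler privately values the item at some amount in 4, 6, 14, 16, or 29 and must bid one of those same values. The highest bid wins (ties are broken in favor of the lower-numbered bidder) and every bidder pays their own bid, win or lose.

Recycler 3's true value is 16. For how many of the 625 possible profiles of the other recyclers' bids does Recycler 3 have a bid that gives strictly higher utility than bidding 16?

Others bid (4, 4, 4, 4): truth gives 0; bid 6 gives 10 > 0. Violating.
Others bid (4, 4, 4, 6): truth gives 0; bid 6 gives 10 > 0. Violating.
Others bid (4, 4, 4, 14): truth gives 0; bid 14 gives 2 > 0. Violating.
Others bid (4, 4, 4, 29): truth gives -16; bid 4 gives -4 > -16. Violating.
Others bid (4, 4, 4, 16): truth gives 0; no alternative beats it.
Others bid (4, 4, 6, 16): truth gives 0; no alternative beats it.
(Checking all 625 profiles: 517 have a profitable deviation, 108 do not.)

517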